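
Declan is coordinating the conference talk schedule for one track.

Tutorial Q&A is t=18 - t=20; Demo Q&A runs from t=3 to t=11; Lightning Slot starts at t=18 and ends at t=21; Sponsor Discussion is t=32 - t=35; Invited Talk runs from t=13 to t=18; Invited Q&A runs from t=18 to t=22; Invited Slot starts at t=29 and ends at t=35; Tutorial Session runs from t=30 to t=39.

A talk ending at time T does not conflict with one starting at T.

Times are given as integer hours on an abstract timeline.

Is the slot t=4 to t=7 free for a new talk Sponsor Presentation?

No — it overlaps Demo Q&A

Demo Q&A: starts t=3 before Sponsor Presentation ends t=7, and ends t=11 after Sponsor Presentation starts t=4 → overlap.
Invited Talk: starts t=13 at or after Sponsor Presentation ends t=7 → clear.
Lightning Slot: starts t=18 at or after Sponsor Presentation ends t=7 → clear.
Invited Q&A: starts t=18 at or after Sponsor Presentation ends t=7 → clear.
Tutorial Q&A: starts t=18 at or after Sponsor Presentation ends t=7 → clear.
Invited Slot: starts t=29 at or after Sponsor Presentation ends t=7 → clear.
Tutorial Session: starts t=30 at or after Sponsor Presentation ends t=7 → clear.
Sponsor Discussion: starts t=32 at or after Sponsor Presentation ends t=7 → clear.
Sponsor Presentation overlaps Demo Q&A.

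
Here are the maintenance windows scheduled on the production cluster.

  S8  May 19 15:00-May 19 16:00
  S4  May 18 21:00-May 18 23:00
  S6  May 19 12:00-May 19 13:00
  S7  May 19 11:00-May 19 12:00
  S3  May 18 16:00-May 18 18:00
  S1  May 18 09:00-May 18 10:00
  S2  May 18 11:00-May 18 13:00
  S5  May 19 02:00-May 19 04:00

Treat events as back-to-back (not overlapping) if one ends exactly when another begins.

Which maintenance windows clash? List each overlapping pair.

Sorted by start: S1, S2, S3, S4, S5, S7, S6, S8.
S2 starts after S1 ends, so S1 has no further overlaps.
S3 starts after S2 ends, so S2 has no further overlaps.
S4 starts after S3 ends, so S3 has no further overlaps.
S5 starts after S4 ends, so S4 has no further overlaps.
S7 starts after S5 ends, so S5 has no further overlaps.
S6 starts exactly when S7 ends (back-to-back, no overlap), so S7 has no further overlaps.
S8 starts after S6 ends.

none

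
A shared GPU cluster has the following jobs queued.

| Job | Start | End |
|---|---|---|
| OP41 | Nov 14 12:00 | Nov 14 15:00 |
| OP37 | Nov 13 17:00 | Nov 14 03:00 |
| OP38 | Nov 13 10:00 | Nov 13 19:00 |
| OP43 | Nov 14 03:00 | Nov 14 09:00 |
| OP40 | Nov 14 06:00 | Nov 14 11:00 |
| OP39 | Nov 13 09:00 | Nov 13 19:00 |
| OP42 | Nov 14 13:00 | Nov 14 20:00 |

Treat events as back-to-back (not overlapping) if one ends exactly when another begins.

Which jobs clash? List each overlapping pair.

OP37 & OP38, OP37 & OP39, OP38 & OP39, OP40 & OP43, OP41 & OP42

Check each pair: they overlap iff neither finishes before the other starts.
Sorted by start: OP39, OP38, OP37, OP43, OP40, OP41, OP42.
OP38 starts before OP39 ends → OP39 and OP38 overlap.
OP37 starts before OP39 ends → OP39 and OP37 overlap.
OP43 starts after OP39 ends — done with OP39.
OP37 starts before OP38 ends → OP38 and OP37 overlap.
OP43 starts after OP38 ends — done with OP38.
OP43 starts exactly when OP37 ends (back-to-back, no overlap) — done with OP37.
OP40 starts before OP43 ends → OP43 and OP40 overlap.
OP41 starts after OP43 ends — done with OP43.
OP41 starts after OP40 ends — done with OP40.
OP42 starts before OP41 ends → OP41 and OP42 overlap.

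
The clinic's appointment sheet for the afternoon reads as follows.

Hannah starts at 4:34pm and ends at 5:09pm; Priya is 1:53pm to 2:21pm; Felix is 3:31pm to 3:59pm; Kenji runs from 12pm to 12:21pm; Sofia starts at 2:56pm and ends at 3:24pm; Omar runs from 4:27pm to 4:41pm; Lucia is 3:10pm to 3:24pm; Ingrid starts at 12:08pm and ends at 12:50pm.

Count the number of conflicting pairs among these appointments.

Check each pair: they overlap iff neither finishes before the other starts.
Sorted by start: Kenji, Ingrid, Priya, Sofia, Lucia, Felix, Omar, Hannah.
Ingrid starts before Kenji ends → Kenji and Ingrid overlap.
Priya starts after Kenji ends — done with Kenji.
Priya starts after Ingrid ends — done with Ingrid.
Sofia starts after Priya ends — done with Priya.
Lucia starts before Sofia ends → Sofia and Lucia overlap.
Felix starts after Sofia ends — done with Sofia.
Felix starts after Lucia ends — done with Lucia.
Omar starts after Felix ends — done with Felix.
Hannah starts before Omar ends → Omar and Hannah overlap.
Overlapping pairs: Hannah & Omar, Ingrid & Kenji, Lucia & Sofia — 3 in total.

3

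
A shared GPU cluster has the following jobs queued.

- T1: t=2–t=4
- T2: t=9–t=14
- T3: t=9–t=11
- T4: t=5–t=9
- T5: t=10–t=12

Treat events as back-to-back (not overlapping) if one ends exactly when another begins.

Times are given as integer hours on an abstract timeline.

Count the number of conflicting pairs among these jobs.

3

Check each pair: they overlap iff neither finishes before the other starts.
Sorted by start: T1, T4, T2, T3, T5.
T4 starts after T1 ends — done with T1.
T2 starts exactly when T4 ends (back-to-back, no overlap) — done with T4.
T3 starts before T2 ends → T2 and T3 overlap.
T5 starts before T2 ends → T2 and T5 overlap.
T5 starts before T3 ends → T3 and T5 overlap.
Overlapping pairs: T2 & T3, T2 & T5, T3 & T5 — 3 in total.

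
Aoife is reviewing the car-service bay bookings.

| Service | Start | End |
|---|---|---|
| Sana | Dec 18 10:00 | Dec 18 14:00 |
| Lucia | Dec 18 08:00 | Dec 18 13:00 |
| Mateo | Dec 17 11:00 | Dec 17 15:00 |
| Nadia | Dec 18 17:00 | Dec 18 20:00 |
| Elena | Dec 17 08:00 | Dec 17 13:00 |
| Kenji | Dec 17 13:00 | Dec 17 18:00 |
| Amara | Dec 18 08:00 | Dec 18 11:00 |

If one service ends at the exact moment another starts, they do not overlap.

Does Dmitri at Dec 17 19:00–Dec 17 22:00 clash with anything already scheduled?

Elena: ends Dec 17 13:00 at or before Dmitri starts Dec 17 19:00 → clear.
Mateo: ends Dec 17 15:00 at or before Dmitri starts Dec 17 19:00 → clear.
Kenji: ends Dec 17 18:00 at or before Dmitri starts Dec 17 19:00 → clear.
Amara: starts Dec 18 08:00 at or after Dmitri ends Dec 17 22:00 → clear.
Lucia: starts Dec 18 08:00 at or after Dmitri ends Dec 17 22:00 → clear.
Sana: starts Dec 18 10:00 at or after Dmitri ends Dec 17 22:00 → clear.
Nadia: starts Dec 18 17:00 at or after Dmitri ends Dec 17 22:00 → clear.

No — it doesn't clash with anything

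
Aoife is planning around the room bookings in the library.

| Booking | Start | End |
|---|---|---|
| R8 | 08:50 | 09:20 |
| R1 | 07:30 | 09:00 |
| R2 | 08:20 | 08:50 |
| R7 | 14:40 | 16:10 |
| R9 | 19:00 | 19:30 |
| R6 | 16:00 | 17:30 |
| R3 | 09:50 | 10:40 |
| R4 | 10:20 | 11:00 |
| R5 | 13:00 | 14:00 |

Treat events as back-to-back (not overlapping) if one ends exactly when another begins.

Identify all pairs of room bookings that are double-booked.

R1 & R2, R1 & R8, R3 & R4, R6 & R7

Check each pair: they overlap iff neither finishes before the other starts.
Sorted by start: R1, R2, R8, R3, R4, R5, R7, R6, R9.
R2 starts before R1 ends → R1 and R2 overlap.
R8 starts before R1 ends → R1 and R8 overlap.
R3 starts after R1 ends, so nothing later overlaps R1 either.
R8 starts exactly when R2 ends (back-to-back, no overlap), so nothing later overlaps R2 either.
R3 starts after R8 ends, so nothing later overlaps R8 either.
R4 starts before R3 ends → R3 and R4 overlap.
R5 starts after R3 ends, so nothing later overlaps R3 either.
R5 starts after R4 ends, so nothing later overlaps R4 either.
R7 starts after R5 ends, so nothing later overlaps R5 either.
R6 starts before R7 ends → R7 and R6 overlap.
R9 starts after R7 ends.
R9 starts after R6 ends.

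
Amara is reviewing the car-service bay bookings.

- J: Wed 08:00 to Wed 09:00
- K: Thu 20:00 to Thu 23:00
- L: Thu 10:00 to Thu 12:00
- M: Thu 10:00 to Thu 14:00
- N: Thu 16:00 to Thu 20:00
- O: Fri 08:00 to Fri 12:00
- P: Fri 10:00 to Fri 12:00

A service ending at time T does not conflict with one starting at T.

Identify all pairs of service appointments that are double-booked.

Sorted by start: J, L, M, N, K, O, P.
L starts after J ends; J is clear from here.
M starts before L ends → L and M overlap.
N starts after L ends; L is clear from here.
N starts after M ends; M is clear from here.
K starts exactly when N ends (back-to-back, no overlap); N is clear from here.
O starts after K ends; K is clear from here.
P starts before O ends → O and P overlap.

L & M, O & P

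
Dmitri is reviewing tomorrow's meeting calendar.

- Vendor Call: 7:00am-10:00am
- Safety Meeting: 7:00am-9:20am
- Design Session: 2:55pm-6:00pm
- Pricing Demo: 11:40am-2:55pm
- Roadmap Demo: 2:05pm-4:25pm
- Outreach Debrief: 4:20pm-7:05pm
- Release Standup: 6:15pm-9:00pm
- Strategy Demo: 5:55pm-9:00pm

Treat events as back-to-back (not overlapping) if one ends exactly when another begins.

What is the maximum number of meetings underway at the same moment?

3

Sweep the timeline, counting +1 at each start and −1 at each end (ends before starts at a tie):
7:00am start Safety Meeting → 1
7:00am start Vendor Call → 2
9:20am end Safety Meeting → 1
10:00am end Vendor Call → 0
11:40am start Pricing Demo → 1
2:05pm start Roadmap Demo → 2
2:55pm end Pricing Demo → 1
2:55pm start Design Session → 2
4:20pm start Outreach Debrief → 3
4:25pm end Roadmap Demo → 2
5:55pm start Strategy Demo → 3
6:00pm end Design Session → 2
6:15pm start Release Standup → 3
7:05pm end Outreach Debrief → 2
9:00pm end Release Standup → 1
9:00pm end Strategy Demo → 0
Peak is 3, at 4:20pm (Design Session, Outreach Debrief, Roadmap Demo).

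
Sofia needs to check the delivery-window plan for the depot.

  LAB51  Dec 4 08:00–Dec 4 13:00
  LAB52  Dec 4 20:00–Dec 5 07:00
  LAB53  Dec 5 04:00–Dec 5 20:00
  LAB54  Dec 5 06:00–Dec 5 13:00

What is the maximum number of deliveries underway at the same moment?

3

Sweep the timeline, counting +1 at each start and −1 at each end (ends before starts at a tie):
Dec 4 08:00 start LAB51 → 1
Dec 4 13:00 end LAB51 → 0
Dec 4 20:00 start LAB52 → 1
Dec 5 04:00 start LAB53 → 2
Dec 5 06:00 start LAB54 → 3
Dec 5 07:00 end LAB52 → 2
Dec 5 13:00 end LAB54 → 1
Dec 5 20:00 end LAB53 → 0
Peak is 3, at Dec 5 06:00 (LAB52, LAB53, LAB54).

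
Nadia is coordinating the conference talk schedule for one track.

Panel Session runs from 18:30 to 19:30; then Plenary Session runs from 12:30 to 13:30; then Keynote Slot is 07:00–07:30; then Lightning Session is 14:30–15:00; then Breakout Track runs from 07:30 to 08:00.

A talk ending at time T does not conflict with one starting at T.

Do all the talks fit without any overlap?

Yes

Sorted by start: Keynote Slot, Breakout Track, Plenary Session, Lightning Session, Panel Session.
Breakout Track starts exactly when Keynote Slot ends (back-to-back, no overlap) — done with Keynote Slot.
Plenary Session starts after Breakout Track ends — done with Breakout Track.
Lightning Session starts after Plenary Session ends — done with Plenary Session.
Panel Session starts after Lightning Session ends.
Every pair is clear; the schedule has no overlaps.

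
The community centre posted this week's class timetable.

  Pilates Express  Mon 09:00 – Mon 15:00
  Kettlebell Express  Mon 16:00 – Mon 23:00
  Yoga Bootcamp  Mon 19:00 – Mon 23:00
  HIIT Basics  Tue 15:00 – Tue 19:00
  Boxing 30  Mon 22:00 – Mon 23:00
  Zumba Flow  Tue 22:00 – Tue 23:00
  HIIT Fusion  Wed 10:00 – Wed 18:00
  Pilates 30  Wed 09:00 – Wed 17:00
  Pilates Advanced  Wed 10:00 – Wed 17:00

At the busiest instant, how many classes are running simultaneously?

3

Sort all start/end points and keep a running count:
Mon 09:00 start Pilates Express → 1
Mon 15:00 end Pilates Express → 0
Mon 16:00 start Kettlebell Express → 1
Mon 19:00 start Yoga Bootcamp → 2
Mon 22:00 start Boxing 30 → 3
Mon 23:00 end Boxing 30 → 2
Mon 23:00 end Kettlebell Express → 1
Mon 23:00 end Yoga Bootcamp → 0
Tue 15:00 start HIIT Basics → 1
Tue 19:00 end HIIT Basics → 0
Tue 22:00 start Zumba Flow → 1
Tue 23:00 end Zumba Flow → 0
Wed 09:00 start Pilates 30 → 1
Wed 10:00 start HIIT Fusion → 2
Wed 10:00 start Pilates Advanced → 3
Wed 17:00 end Pilates 30 → 2
Wed 17:00 end Pilates Advanced → 1
Wed 18:00 end HIIT Fusion → 0
Peak is 3, at Mon 22:00 (Boxing 30, Kettlebell Express, Yoga Bootcamp).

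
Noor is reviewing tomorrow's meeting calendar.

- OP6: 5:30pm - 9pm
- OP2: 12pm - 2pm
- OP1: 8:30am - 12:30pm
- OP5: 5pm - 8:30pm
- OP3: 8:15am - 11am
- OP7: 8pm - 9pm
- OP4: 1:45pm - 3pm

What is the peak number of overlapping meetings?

Sort all start/end points and keep a running count:
8:15am start OP3 → 1
8:30am start OP1 → 2
11am end OP3 → 1
12pm start OP2 → 2
12:30pm end OP1 → 1
1:45pm start OP4 → 2
2pm end OP2 → 1
3pm end OP4 → 0
5pm start OP5 → 1
5:30pm start OP6 → 2
8pm start OP7 → 3
8:30pm end OP5 → 2
9pm end OP6 → 1
9pm end OP7 → 0
Peak is 3, at 8pm (OP5, OP6, OP7).

3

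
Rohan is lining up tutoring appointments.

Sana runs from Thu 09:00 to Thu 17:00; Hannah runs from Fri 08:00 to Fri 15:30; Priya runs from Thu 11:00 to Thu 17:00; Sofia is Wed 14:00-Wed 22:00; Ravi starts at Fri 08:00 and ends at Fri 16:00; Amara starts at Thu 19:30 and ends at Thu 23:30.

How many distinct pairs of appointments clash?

Check each pair: they overlap iff neither finishes before the other starts.
Sorted by start: Sofia, Sana, Priya, Amara, Hannah, Ravi.
Sana starts after Sofia ends — done with Sofia.
Priya starts before Sana ends → Sana and Priya overlap.
Amara starts after Sana ends — done with Sana.
Amara starts after Priya ends — done with Priya.
Hannah starts after Amara ends — done with Amara.
Ravi starts before Hannah ends → Hannah and Ravi overlap.
Overlapping pairs: Hannah & Ravi, Priya & Sana — 2 in total.

2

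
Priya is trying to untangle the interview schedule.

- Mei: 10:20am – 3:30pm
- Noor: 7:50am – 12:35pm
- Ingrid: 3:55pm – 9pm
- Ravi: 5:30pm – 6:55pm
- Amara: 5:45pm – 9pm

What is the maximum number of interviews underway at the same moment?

3

Sweep the timeline, counting +1 at each start and −1 at each end (ends before starts at a tie):
7:50am start Noor → 1
10:20am start Mei → 2
12:35pm end Noor → 1
3:30pm end Mei → 0
3:55pm start Ingrid → 1
5:30pm start Ravi → 2
5:45pm start Amara → 3
6:55pm end Ravi → 2
9pm end Amara → 1
9pm end Ingrid → 0
Peak is 3, at 5:45pm (Amara, Ingrid, Ravi).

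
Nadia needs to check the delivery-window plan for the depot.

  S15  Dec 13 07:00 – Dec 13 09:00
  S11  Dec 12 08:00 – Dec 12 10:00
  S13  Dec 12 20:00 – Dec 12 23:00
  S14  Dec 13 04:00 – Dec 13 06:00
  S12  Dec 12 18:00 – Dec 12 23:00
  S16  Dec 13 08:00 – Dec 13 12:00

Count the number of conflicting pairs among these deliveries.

Sorted by start: S11, S12, S13, S14, S15, S16.
S12 starts after S11 ends; S11 is clear from here.
S13 starts before S12 ends → S12 and S13 overlap.
S14 starts after S12 ends; S12 is clear from here.
S14 starts after S13 ends; S13 is clear from here.
S15 starts after S14 ends; S14 is clear from here.
S16 starts before S15 ends → S15 and S16 overlap.
Overlapping pairs: S12 & S13, S15 & S16 — 2 in total.

2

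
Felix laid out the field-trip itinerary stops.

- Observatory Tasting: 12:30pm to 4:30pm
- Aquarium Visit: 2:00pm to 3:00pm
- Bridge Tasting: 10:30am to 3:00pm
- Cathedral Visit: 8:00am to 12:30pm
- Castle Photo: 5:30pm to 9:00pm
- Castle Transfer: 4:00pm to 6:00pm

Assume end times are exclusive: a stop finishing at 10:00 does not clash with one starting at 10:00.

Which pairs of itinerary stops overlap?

Aquarium Visit & Bridge Tasting, Aquarium Visit & Observatory Tasting, Bridge Tasting & Cathedral Visit, Bridge Tasting & Observatory Tasting, Castle Photo & Castle Transfer, Castle Transfer & Observatory Tasting

Sorted by start: Cathedral Visit, Bridge Tasting, Observatory Tasting, Aquarium Visit, Castle Transfer, Castle Photo.
Bridge Tasting starts before Cathedral Visit ends → Cathedral Visit and Bridge Tasting overlap.
Observatory Tasting starts exactly when Cathedral Visit ends (back-to-back, no overlap) — done with Cathedral Visit.
Observatory Tasting starts before Bridge Tasting ends → Bridge Tasting and Observatory Tasting overlap.
Aquarium Visit starts before Bridge Tasting ends → Bridge Tasting and Aquarium Visit overlap.
Castle Transfer starts after Bridge Tasting ends — done with Bridge Tasting.
Aquarium Visit starts before Observatory Tasting ends → Observatory Tasting and Aquarium Visit overlap.
Castle Transfer starts before Observatory Tasting ends → Observatory Tasting and Castle Transfer overlap.
Castle Photo starts after Observatory Tasting ends.
Castle Transfer starts after Aquarium Visit ends — done with Aquarium Visit.
Castle Photo starts before Castle Transfer ends → Castle Transfer and Castle Photo overlap.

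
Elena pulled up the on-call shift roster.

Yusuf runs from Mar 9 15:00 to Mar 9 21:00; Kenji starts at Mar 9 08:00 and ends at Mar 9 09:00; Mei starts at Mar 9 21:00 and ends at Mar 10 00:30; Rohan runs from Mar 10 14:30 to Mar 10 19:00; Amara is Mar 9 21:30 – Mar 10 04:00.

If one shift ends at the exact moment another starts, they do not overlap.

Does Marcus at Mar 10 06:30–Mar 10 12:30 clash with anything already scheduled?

Kenji: ends Mar 9 09:00 at or before Marcus starts Mar 10 06:30 → clear.
Yusuf: ends Mar 9 21:00 at or before Marcus starts Mar 10 06:30 → clear.
Mei: ends Mar 10 00:30 at or before Marcus starts Mar 10 06:30 → clear.
Amara: ends Mar 10 04:00 at or before Marcus starts Mar 10 06:30 → clear.
Rohan: starts Mar 10 14:30 at or after Marcus ends Mar 10 12:30 → clear.

No — it doesn't clash with anything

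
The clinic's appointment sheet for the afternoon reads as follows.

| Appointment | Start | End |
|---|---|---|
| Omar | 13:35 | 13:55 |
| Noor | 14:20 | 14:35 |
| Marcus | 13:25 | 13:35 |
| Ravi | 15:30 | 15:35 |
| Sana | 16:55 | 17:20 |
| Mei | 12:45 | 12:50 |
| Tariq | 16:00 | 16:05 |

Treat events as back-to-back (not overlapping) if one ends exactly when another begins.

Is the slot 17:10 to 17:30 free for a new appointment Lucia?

No — it overlaps Sana

Mei: ends 12:50 at or before Lucia starts 17:10 → clear.
Marcus: ends 13:35 at or before Lucia starts 17:10 → clear.
Omar: ends 13:55 at or before Lucia starts 17:10 → clear.
Noor: ends 14:35 at or before Lucia starts 17:10 → clear.
Ravi: ends 15:35 at or before Lucia starts 17:10 → clear.
Tariq: ends 16:05 at or before Lucia starts 17:10 → clear.
Sana: starts 16:55 before Lucia ends 17:30, and ends 17:20 after Lucia starts 17:10 → overlap.
Lucia overlaps Sana.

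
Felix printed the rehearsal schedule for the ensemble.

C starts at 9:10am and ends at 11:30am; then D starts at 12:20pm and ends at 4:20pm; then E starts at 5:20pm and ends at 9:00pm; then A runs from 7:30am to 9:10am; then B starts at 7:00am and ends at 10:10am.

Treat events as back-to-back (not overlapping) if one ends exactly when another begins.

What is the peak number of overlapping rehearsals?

Sort all start/end points and keep a running count:
7:00am start B → 1
7:30am start A → 2
9:10am end A → 1
9:10am start C → 2
10:10am end B → 1
11:30am end C → 0
12:20pm start D → 1
4:20pm end D → 0
5:20pm start E → 1
9:00pm end E → 0
Peak is 2, at 7:30am (A, B).

2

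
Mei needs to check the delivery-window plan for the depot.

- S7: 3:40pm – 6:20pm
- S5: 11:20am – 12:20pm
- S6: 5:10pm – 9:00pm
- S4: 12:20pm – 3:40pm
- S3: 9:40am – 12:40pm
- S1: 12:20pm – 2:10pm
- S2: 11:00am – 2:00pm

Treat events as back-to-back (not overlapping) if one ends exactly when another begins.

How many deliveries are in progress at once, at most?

4

Sweep the timeline, counting +1 at each start and −1 at each end (ends before starts at a tie):
9:40am start S3 → 1
11:00am start S2 → 2
11:20am start S5 → 3
12:20pm end S5 → 2
12:20pm start S1 → 3
12:20pm start S4 → 4
12:40pm end S3 → 3
2:00pm end S2 → 2
2:10pm end S1 → 1
3:40pm end S4 → 0
3:40pm start S7 → 1
5:10pm start S6 → 2
6:20pm end S7 → 1
9:00pm end S6 → 0
Peak is 4, at 12:20pm (S1, S2, S3, S4).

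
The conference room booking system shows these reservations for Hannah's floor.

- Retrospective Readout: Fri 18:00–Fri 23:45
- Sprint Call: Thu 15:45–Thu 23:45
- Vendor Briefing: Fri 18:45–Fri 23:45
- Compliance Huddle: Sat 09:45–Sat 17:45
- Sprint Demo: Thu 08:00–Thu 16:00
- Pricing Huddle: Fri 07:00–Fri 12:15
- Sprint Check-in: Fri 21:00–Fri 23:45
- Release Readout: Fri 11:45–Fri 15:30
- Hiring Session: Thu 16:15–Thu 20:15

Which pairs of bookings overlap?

Two intervals overlap when each starts before the other ends.
Sorted by start: Sprint Demo, Sprint Call, Hiring Session, Pricing Huddle, Release Readout, Retrospective Readout, Vendor Briefing, Sprint Check-in, Compliance Huddle.
Sprint Call starts before Sprint Demo ends → Sprint Demo and Sprint Call overlap.
Hiring Session starts after Sprint Demo ends, so Sprint Demo has no further overlaps.
Hiring Session starts before Sprint Call ends → Sprint Call and Hiring Session overlap.
Pricing Huddle starts after Sprint Call ends, so Sprint Call has no further overlaps.
Pricing Huddle starts after Hiring Session ends, so Hiring Session has no further overlaps.
Release Readout starts before Pricing Huddle ends → Pricing Huddle and Release Readout overlap.
Retrospective Readout starts after Pricing Huddle ends, so Pricing Huddle has no further overlaps.
Retrospective Readout starts after Release Readout ends, so Release Readout has no further overlaps.
Vendor Briefing starts before Retrospective Readout ends → Retrospective Readout and Vendor Briefing overlap.
Sprint Check-in starts before Retrospective Readout ends → Retrospective Readout and Sprint Check-in overlap.
Compliance Huddle starts after Retrospective Readout ends.
Sprint Check-in starts before Vendor Briefing ends → Vendor Briefing and Sprint Check-in overlap.
Compliance Huddle starts after Vendor Briefing ends.
Compliance Huddle starts after Sprint Check-in ends.

Hiring Session & Sprint Call, Pricing Huddle & Release Readout, Retrospective Readout & Sprint Check-in, Retrospective Readout & Vendor Briefing, Sprint Call & Sprint Demo, Sprint Check-in & Vendor Briefing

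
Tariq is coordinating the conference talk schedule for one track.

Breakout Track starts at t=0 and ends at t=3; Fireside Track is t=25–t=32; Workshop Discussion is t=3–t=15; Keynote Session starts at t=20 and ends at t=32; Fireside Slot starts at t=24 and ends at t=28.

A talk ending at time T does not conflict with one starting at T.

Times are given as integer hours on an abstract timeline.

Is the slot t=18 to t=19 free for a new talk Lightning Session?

Yes — the slot is free

Breakout Track: ends t=3 at or before Lightning Session starts t=18 → clear.
Workshop Discussion: ends t=15 at or before Lightning Session starts t=18 → clear.
Keynote Session: starts t=20 at or after Lightning Session ends t=19 → clear.
Fireside Slot: starts t=24 at or after Lightning Session ends t=19 → clear.
Fireside Track: starts t=25 at or after Lightning Session ends t=19 → clear.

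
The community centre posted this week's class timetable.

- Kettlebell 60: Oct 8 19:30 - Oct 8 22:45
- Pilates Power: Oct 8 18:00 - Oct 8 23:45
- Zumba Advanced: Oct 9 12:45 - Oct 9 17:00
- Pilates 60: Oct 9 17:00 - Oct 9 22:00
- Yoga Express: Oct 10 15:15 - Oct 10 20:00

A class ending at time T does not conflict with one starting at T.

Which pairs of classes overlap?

Sorted by start: Pilates Power, Kettlebell 60, Zumba Advanced, Pilates 60, Yoga Express.
Kettlebell 60 starts before Pilates Power ends → Pilates Power and Kettlebell 60 overlap.
Zumba Advanced starts after Pilates Power ends, so Pilates Power has no further overlaps.
Zumba Advanced starts after Kettlebell 60 ends, so Kettlebell 60 has no further overlaps.
Pilates 60 starts exactly when Zumba Advanced ends (back-to-back, no overlap), so Zumba Advanced has no further overlaps.
Yoga Express starts after Pilates 60 ends.

Kettlebell 60 & Pilates Power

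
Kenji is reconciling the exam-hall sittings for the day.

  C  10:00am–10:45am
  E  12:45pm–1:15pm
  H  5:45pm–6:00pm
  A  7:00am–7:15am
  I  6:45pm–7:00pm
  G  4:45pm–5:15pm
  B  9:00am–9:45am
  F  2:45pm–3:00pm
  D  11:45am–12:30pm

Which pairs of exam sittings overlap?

no overlapping pairs

Sorted by start: A, B, C, D, E, F, G, H, I.
B starts after A ends, so A has no further overlaps.
C starts after B ends, so B has no further overlaps.
D starts after C ends, so C has no further overlaps.
E starts after D ends, so D has no further overlaps.
F starts after E ends, so E has no further overlaps.
G starts after F ends, so F has no further overlaps.
H starts after G ends, so G has no further overlaps.
I starts after H ends.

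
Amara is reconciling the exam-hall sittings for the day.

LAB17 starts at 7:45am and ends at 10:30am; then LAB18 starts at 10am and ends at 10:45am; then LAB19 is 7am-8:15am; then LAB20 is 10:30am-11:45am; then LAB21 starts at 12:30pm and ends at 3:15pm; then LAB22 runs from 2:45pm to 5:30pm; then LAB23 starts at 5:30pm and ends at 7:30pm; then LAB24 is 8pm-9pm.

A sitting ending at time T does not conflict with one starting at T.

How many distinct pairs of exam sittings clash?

4

Sorted by start: LAB19, LAB17, LAB18, LAB20, LAB21, LAB22, LAB23, LAB24.
LAB17 starts before LAB19 ends → LAB19 and LAB17 overlap.
LAB18 starts after LAB19 ends, so nothing later overlaps LAB19 either.
LAB18 starts before LAB17 ends → LAB17 and LAB18 overlap.
LAB20 starts exactly when LAB17 ends (back-to-back, no overlap), so nothing later overlaps LAB17 either.
LAB20 starts before LAB18 ends → LAB18 and LAB20 overlap.
LAB21 starts after LAB18 ends, so nothing later overlaps LAB18 either.
LAB21 starts after LAB20 ends, so nothing later overlaps LAB20 either.
LAB22 starts before LAB21 ends → LAB21 and LAB22 overlap.
LAB23 starts after LAB21 ends, so nothing later overlaps LAB21 either.
LAB23 starts exactly when LAB22 ends (back-to-back, no overlap), so nothing later overlaps LAB22 either.
LAB24 starts after LAB23 ends.
Overlapping pairs: LAB17 & LAB18, LAB17 & LAB19, LAB18 & LAB20, LAB21 & LAB22 — 4 in total.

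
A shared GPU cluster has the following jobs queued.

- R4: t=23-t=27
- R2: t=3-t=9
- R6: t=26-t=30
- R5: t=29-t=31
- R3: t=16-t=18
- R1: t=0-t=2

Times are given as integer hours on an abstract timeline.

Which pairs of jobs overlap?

Check each pair: they overlap iff neither finishes before the other starts.
Sorted by start: R1, R2, R3, R4, R6, R5.
R2 starts after R1 ends, so R1 has no further overlaps.
R3 starts after R2 ends, so R2 has no further overlaps.
R4 starts after R3 ends, so R3 has no further overlaps.
R6 starts before R4 ends → R4 and R6 overlap.
R5 starts after R4 ends.
R5 starts before R6 ends → R6 and R5 overlap.

R4 & R6, R5 & R6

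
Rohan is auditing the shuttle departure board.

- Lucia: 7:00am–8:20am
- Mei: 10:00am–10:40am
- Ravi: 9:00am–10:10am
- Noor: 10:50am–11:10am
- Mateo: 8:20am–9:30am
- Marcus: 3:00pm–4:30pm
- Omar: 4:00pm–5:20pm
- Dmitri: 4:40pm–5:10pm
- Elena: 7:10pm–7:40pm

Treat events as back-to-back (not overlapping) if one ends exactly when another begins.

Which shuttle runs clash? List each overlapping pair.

Two intervals overlap when each starts before the other ends.
Sorted by start: Lucia, Mateo, Ravi, Mei, Noor, Marcus, Omar, Dmitri, Elena.
Mateo starts exactly when Lucia ends (back-to-back, no overlap), so nothing later overlaps Lucia either.
Ravi starts before Mateo ends → Mateo and Ravi overlap.
Mei starts after Mateo ends, so nothing later overlaps Mateo either.
Mei starts before Ravi ends → Ravi and Mei overlap.
Noor starts after Ravi ends, so nothing later overlaps Ravi either.
Noor starts after Mei ends, so nothing later overlaps Mei either.
Marcus starts after Noor ends, so nothing later overlaps Noor either.
Omar starts before Marcus ends → Marcus and Omar overlap.
Dmitri starts after Marcus ends, so nothing later overlaps Marcus either.
Dmitri starts before Omar ends → Omar and Dmitri overlap.
Elena starts after Omar ends.
Elena starts after Dmitri ends.

Dmitri & Omar, Marcus & Omar, Mateo & Ravi, Mei & Ravi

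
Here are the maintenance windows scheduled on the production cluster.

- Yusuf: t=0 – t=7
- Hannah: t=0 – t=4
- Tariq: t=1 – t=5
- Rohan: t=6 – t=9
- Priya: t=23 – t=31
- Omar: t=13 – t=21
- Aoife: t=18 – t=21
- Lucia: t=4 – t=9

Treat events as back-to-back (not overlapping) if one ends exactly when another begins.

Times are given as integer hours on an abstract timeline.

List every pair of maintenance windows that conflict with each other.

Aoife & Omar, Hannah & Tariq, Hannah & Yusuf, Lucia & Rohan, Lucia & Tariq, Lucia & Yusuf, Rohan & Yusuf, Tariq & Yusuf

Sorted by start: Yusuf, Hannah, Tariq, Lucia, Rohan, Omar, Aoife, Priya.
Hannah starts before Yusuf ends → Yusuf and Hannah overlap.
Tariq starts before Yusuf ends → Yusuf and Tariq overlap.
Lucia starts before Yusuf ends → Yusuf and Lucia overlap.
Rohan starts before Yusuf ends → Yusuf and Rohan overlap.
Omar starts after Yusuf ends — done with Yusuf.
Tariq starts before Hannah ends → Hannah and Tariq overlap.
Lucia starts exactly when Hannah ends (back-to-back, no overlap) — done with Hannah.
Lucia starts before Tariq ends → Tariq and Lucia overlap.
Rohan starts after Tariq ends — done with Tariq.
Rohan starts before Lucia ends → Lucia and Rohan overlap.
Omar starts after Lucia ends — done with Lucia.
Omar starts after Rohan ends — done with Rohan.
Aoife starts before Omar ends → Omar and Aoife overlap.
Priya starts after Omar ends.
Priya starts after Aoife ends.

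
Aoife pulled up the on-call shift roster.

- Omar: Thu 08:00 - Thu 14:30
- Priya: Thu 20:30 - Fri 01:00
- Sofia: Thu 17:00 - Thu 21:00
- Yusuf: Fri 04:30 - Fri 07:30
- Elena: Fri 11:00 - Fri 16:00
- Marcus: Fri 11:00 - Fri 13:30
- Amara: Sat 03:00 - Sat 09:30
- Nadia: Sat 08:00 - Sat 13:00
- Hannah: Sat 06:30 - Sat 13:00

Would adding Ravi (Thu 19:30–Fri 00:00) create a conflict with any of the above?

Yes — it overlaps Priya, Sofia

Omar: ends Thu 14:30 at or before Ravi starts Thu 19:30 → clear.
Sofia: starts Thu 17:00 before Ravi ends Fri 00:00, and ends Thu 21:00 after Ravi starts Thu 19:30 → overlap.
Priya: starts Thu 20:30 before Ravi ends Fri 00:00, and ends Fri 01:00 after Ravi starts Thu 19:30 → overlap.
Yusuf: starts Fri 04:30 at or after Ravi ends Fri 00:00 → clear.
Elena: starts Fri 11:00 at or after Ravi ends Fri 00:00 → clear.
Marcus: starts Fri 11:00 at or after Ravi ends Fri 00:00 → clear.
Amara: starts Sat 03:00 at or after Ravi ends Fri 00:00 → clear.
Hannah: starts Sat 06:30 at or after Ravi ends Fri 00:00 → clear.
Nadia: starts Sat 08:00 at or after Ravi ends Fri 00:00 → clear.
Ravi overlaps Priya, Sofia.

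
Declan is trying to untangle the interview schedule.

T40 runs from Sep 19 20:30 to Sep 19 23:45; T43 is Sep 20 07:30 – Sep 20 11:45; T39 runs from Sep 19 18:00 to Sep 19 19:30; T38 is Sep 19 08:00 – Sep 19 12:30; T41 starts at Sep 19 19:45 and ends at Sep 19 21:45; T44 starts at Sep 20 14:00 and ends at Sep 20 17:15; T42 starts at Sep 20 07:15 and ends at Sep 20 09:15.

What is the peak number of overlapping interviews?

2

Walk through starts and ends in time order (an end at T is processed before a start at T):
Sep 19 08:00 start T38 → 1
Sep 19 12:30 end T38 → 0
Sep 19 18:00 start T39 → 1
Sep 19 19:30 end T39 → 0
Sep 19 19:45 start T41 → 1
Sep 19 20:30 start T40 → 2
Sep 19 21:45 end T41 → 1
Sep 19 23:45 end T40 → 0
Sep 20 07:15 start T42 → 1
Sep 20 07:30 start T43 → 2
Sep 20 09:15 end T42 → 1
Sep 20 11:45 end T43 → 0
Sep 20 14:00 start T44 → 1
Sep 20 17:15 end T44 → 0
Peak is 2, at Sep 19 20:30 (T40, T41).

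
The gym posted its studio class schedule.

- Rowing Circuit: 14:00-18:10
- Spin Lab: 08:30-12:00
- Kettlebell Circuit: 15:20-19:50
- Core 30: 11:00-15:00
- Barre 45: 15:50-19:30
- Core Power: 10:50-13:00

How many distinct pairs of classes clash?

Sorted by start: Spin Lab, Core Power, Core 30, Rowing Circuit, Kettlebell Circuit, Barre 45.
Core Power starts before Spin Lab ends → Spin Lab and Core Power overlap.
Core 30 starts before Spin Lab ends → Spin Lab and Core 30 overlap.
Rowing Circuit starts after Spin Lab ends, so Spin Lab has no further overlaps.
Core 30 starts before Core Power ends → Core Power and Core 30 overlap.
Rowing Circuit starts after Core Power ends, so Core Power has no further overlaps.
Rowing Circuit starts before Core 30 ends → Core 30 and Rowing Circuit overlap.
Kettlebell Circuit starts after Core 30 ends, so Core 30 has no further overlaps.
Kettlebell Circuit starts before Rowing Circuit ends → Rowing Circuit and Kettlebell Circuit overlap.
Barre 45 starts before Rowing Circuit ends → Rowing Circuit and Barre 45 overlap.
Barre 45 starts before Kettlebell Circuit ends → Kettlebell Circuit and Barre 45 overlap.
Overlapping pairs: Barre 45 & Kettlebell Circuit, Barre 45 & Rowing Circuit, Core 30 & Core Power, Core 30 & Rowing Circuit, Core 30 & Spin Lab, Core Power & Spin Lab, Kettlebell Circuit & Rowing Circuit — 7 in total.

7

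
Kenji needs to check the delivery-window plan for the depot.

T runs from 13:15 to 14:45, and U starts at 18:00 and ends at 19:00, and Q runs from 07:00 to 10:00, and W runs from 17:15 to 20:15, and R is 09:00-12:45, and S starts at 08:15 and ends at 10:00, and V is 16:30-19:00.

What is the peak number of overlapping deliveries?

3

Sweep the timeline, counting +1 at each start and −1 at each end (ends before starts at a tie):
07:00 start Q → 1
08:15 start S → 2
09:00 start R → 3
10:00 end Q → 2
10:00 end S → 1
12:45 end R → 0
13:15 start T → 1
14:45 end T → 0
16:30 start V → 1
17:15 start W → 2
18:00 start U → 3
19:00 end U → 2
19:00 end V → 1
20:15 end W → 0
Peak is 3, at 09:00 (Q, R, S).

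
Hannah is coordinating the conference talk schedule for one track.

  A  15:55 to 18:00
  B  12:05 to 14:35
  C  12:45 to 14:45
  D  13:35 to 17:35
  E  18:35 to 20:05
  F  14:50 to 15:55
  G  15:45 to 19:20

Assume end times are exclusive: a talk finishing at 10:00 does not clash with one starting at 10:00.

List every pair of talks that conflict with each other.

A & D, A & G, B & C, B & D, C & D, D & F, D & G, E & G, F & G

Sorted by start: B, C, D, F, G, A, E.
C starts before B ends → B and C overlap.
D starts before B ends → B and D overlap.
F starts after B ends — done with B.
D starts before C ends → C and D overlap.
F starts after C ends — done with C.
F starts before D ends → D and F overlap.
G starts before D ends → D and G overlap.
A starts before D ends → D and A overlap.
E starts after D ends.
G starts before F ends → F and G overlap.
A starts exactly when F ends (back-to-back, no overlap) — done with F.
A starts before G ends → G and A overlap.
E starts before G ends → G and E overlap.
E starts after A ends.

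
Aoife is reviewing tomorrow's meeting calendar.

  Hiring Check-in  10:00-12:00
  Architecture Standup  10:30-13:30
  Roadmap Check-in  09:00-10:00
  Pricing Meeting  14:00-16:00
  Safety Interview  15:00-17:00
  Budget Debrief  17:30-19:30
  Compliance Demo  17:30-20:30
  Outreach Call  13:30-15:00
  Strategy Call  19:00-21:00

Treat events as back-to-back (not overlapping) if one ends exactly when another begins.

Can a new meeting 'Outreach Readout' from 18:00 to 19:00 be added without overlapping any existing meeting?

No — it overlaps Budget Debrief, Compliance Demo

Roadmap Check-in: ends 10:00 at or before Outreach Readout starts 18:00 → clear.
Hiring Check-in: ends 12:00 at or before Outreach Readout starts 18:00 → clear.
Architecture Standup: ends 13:30 at or before Outreach Readout starts 18:00 → clear.
Outreach Call: ends 15:00 at or before Outreach Readout starts 18:00 → clear.
Pricing Meeting: ends 16:00 at or before Outreach Readout starts 18:00 → clear.
Safety Interview: ends 17:00 at or before Outreach Readout starts 18:00 → clear.
Budget Debrief: starts 17:30 before Outreach Readout ends 19:00, and ends 19:30 after Outreach Readout starts 18:00 → overlap.
Compliance Demo: starts 17:30 before Outreach Readout ends 19:00, and ends 20:30 after Outreach Readout starts 18:00 → overlap.
Strategy Call: starts 19:00 at or after Outreach Readout ends 19:00 → clear.
Outreach Readout overlaps Budget Debrief, Compliance Demo.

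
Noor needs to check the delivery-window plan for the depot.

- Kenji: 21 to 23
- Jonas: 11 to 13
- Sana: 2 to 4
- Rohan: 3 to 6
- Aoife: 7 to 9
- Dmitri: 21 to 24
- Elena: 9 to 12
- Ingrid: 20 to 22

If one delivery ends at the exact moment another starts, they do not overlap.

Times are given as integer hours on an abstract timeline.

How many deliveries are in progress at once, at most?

Sort all start/end points and keep a running count:
2 start Sana → 1
3 start Rohan → 2
4 end Sana → 1
6 end Rohan → 0
7 start Aoife → 1
9 end Aoife → 0
9 start Elena → 1
11 start Jonas → 2
12 end Elena → 1
13 end Jonas → 0
20 start Ingrid → 1
21 start Dmitri → 2
21 start Kenji → 3
22 end Ingrid → 2
23 end Kenji → 1
24 end Dmitri → 0
Peak is 3, at 21 (Dmitri, Ingrid, Kenji).

3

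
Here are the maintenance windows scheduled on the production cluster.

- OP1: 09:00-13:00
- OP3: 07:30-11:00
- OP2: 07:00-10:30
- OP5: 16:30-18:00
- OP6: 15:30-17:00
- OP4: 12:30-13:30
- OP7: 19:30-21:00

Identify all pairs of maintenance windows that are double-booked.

Sorted by start: OP2, OP3, OP1, OP4, OP6, OP5, OP7.
OP3 starts before OP2 ends → OP2 and OP3 overlap.
OP1 starts before OP2 ends → OP2 and OP1 overlap.
OP4 starts after OP2 ends, so OP2 has no further overlaps.
OP1 starts before OP3 ends → OP3 and OP1 overlap.
OP4 starts after OP3 ends, so OP3 has no further overlaps.
OP4 starts before OP1 ends → OP1 and OP4 overlap.
OP6 starts after OP1 ends, so OP1 has no further overlaps.
OP6 starts after OP4 ends, so OP4 has no further overlaps.
OP5 starts before OP6 ends → OP6 and OP5 overlap.
OP7 starts after OP6 ends.
OP7 starts after OP5 ends.

OP1 & OP2, OP1 & OP3, OP1 & OP4, OP2 & OP3, OP5 & OP6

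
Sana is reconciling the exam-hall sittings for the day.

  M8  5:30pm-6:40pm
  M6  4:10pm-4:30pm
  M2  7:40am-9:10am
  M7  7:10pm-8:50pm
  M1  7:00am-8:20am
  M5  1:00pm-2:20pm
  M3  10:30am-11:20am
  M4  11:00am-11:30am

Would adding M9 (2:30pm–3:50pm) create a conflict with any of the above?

No — it doesn't clash with anything

M1: ends 8:20am at or before M9 starts 2:30pm → clear.
M2: ends 9:10am at or before M9 starts 2:30pm → clear.
M3: ends 11:20am at or before M9 starts 2:30pm → clear.
M4: ends 11:30am at or before M9 starts 2:30pm → clear.
M5: ends 2:20pm at or before M9 starts 2:30pm → clear.
M6: starts 4:10pm at or after M9 ends 3:50pm → clear.
M8: starts 5:30pm at or after M9 ends 3:50pm → clear.
M7: starts 7:10pm at or after M9 ends 3:50pm → clear.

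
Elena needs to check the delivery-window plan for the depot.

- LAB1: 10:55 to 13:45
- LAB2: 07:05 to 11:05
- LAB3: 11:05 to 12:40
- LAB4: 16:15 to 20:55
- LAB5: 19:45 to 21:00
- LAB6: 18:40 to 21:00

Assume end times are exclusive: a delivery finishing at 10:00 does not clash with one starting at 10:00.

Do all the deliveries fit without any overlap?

No

Two intervals overlap when each starts before the other ends.
Sorted by start: LAB2, LAB1, LAB3, LAB4, LAB6, LAB5.
LAB1 starts before LAB2 ends → LAB2 and LAB1 overlap.
That's a conflict, so the schedule is not conflict-free.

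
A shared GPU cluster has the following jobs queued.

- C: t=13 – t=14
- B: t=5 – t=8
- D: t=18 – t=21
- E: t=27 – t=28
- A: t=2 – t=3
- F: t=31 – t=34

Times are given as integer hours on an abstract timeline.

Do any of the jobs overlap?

Sorted by start: A, B, C, D, E, F.
B starts after A ends; A is clear from here.
C starts after B ends; B is clear from here.
D starts after C ends; C is clear from here.
E starts after D ends; D is clear from here.
F starts after E ends.
Every pair is clear; the schedule has no overlaps.

No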